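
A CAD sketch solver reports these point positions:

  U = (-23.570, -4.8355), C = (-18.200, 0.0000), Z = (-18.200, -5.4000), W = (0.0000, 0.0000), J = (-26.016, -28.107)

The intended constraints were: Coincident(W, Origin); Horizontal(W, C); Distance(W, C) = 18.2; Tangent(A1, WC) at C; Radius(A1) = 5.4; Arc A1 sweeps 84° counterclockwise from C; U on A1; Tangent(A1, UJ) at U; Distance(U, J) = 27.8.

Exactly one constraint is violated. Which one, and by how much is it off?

Distance(U, J) = 27.8 — off by 4.40.

W = (0.00, 0.00) ✓; W.y = 0.00, C.y = 0.00 ✓; |WC| = 18.20 ✓; ∠(ZC, CW) = 90.00° ✓; |ZC| = 5.400 ✓; bearing(Z→U) − bearing(Z→C) = 84.00° ✓; |ZU| = 5.400 ✓; ∠(ZU, UJ) = 90.00° ✓; |UJ| = 23.40 ✗.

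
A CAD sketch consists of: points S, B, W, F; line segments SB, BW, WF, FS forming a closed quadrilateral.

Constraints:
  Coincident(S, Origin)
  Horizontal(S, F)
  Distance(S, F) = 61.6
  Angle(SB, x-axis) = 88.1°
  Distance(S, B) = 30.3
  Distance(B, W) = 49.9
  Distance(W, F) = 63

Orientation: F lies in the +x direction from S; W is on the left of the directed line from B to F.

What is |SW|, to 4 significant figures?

72.58

Checks: |BW| = 49.90 ✓; |WF| = 63.00 ✓.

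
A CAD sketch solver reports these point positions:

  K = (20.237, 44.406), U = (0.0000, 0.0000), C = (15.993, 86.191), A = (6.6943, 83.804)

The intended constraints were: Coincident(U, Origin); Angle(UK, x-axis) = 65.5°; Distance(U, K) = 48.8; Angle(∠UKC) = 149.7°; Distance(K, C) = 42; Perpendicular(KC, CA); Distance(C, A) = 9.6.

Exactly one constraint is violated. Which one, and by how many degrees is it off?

Perpendicular(KC, CA) — off by 8.60°.

U = (0.00, 0.00) ✓; UK at 65.50° ✓; |UK| = 48.80 ✓; ∠UKC = 149.7° ✓; |KC| = 42.00 ✓; ∠(KC, CA) = 98.60° ✗; |CA| = 9.600 ✓.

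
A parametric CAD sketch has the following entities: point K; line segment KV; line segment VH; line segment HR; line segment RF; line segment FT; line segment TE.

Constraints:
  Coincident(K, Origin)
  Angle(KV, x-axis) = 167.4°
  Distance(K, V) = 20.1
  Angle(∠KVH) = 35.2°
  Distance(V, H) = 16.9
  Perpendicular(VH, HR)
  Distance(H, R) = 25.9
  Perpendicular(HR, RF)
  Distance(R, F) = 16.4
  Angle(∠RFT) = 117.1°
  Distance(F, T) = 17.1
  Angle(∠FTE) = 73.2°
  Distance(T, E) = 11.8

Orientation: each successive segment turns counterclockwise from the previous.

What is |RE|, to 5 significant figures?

21.417

K is at the origin; KV runs at 167.4° with length 20.1, so V = (-19.616, 4.3847). ∠KVH = 35.2° gives VH at -47.800° from the x-axis; with |VH| = 16.9, H = (-8.2638, -8.1349). VH ⟂ HR, so HR runs at 42.200°; with |HR| = 25.9, R = (10.923, 9.2626). HR is perpendicular to RF, so RF runs at 132.20°; with |RF| = 16.4, F = (-0.093228, 21.412). ∠RFT = 117.1° gives FT at -164.90° from the x-axis; with |FT| = 17.1, T = (-16.603, 16.957). ∠FTE = 73.2° gives TE at -58.100° from the x-axis; with |TE| = 11.8, E = (-10.367, 6.9393). Then |RE| = |E − R| = 21.417.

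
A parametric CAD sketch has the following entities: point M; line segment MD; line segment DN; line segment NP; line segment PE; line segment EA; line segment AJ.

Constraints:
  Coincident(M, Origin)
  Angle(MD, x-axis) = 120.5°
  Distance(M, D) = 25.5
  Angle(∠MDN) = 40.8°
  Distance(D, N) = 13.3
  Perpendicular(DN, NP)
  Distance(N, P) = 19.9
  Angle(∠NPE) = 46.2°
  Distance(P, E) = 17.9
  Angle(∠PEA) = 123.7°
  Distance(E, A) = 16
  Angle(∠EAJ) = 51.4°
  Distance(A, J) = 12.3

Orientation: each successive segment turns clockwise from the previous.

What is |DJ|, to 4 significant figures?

11.35

∠PEA = 123.7° gives EA at 61.20° from the x-axis; with |EA| = 16.0, A = (-7.282, 28.76). ∠EAJ = 51.4° gives AJ at -67.40° from the x-axis; with |AJ| = 12.3, J = (-2.555, 17.40). Then |DJ| = |J − D| = 11.35.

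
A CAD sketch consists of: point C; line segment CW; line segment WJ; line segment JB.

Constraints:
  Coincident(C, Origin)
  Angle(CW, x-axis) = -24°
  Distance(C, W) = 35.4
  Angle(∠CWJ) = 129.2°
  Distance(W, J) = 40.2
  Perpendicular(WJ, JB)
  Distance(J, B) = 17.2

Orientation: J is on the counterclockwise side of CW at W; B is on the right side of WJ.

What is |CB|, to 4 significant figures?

76.86

C is at the origin; CW runs at -24.0° with length 35.4, so W = 35.4·(cos -24.0°, sin -24.0°) = (32.34, -14.40). ∠CWJ = 129.2°, so WJ runs at -24.0° + (180° − 129.2°) = 26.80° from the x-axis; with |WJ| = 40.2, J = W + 40.2·(cos 26.80°, sin 26.80°) = (68.22, 3.727). The perpendicularity gives JB at right angles to WJ; with |JB| = 17.2 on the right of WJ, B = J + 17.2·(0.4509, -0.8926) = (75.98, -11.63). Then |CB| = |B − C| = 76.86.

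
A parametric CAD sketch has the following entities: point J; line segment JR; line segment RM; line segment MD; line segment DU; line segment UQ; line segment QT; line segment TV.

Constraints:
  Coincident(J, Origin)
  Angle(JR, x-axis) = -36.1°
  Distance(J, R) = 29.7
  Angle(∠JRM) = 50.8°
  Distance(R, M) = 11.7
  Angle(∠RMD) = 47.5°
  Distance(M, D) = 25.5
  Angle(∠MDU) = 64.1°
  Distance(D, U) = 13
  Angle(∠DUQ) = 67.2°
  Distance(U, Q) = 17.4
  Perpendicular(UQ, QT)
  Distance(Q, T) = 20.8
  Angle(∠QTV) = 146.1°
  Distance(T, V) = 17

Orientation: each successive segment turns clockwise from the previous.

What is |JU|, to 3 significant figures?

33.3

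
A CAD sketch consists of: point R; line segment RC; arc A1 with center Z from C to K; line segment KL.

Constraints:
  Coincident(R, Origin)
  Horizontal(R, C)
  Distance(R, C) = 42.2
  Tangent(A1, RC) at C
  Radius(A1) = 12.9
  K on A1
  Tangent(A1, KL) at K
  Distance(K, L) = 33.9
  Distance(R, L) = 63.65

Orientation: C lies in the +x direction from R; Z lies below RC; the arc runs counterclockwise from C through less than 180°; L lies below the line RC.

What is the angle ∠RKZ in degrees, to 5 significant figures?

132.45°

Checks: |ZK| = 12.90 ✓; ∠(ZK, KL) = 90.00° ✓; |KL| = 33.90 ✓; |RL| = 63.65 ✓.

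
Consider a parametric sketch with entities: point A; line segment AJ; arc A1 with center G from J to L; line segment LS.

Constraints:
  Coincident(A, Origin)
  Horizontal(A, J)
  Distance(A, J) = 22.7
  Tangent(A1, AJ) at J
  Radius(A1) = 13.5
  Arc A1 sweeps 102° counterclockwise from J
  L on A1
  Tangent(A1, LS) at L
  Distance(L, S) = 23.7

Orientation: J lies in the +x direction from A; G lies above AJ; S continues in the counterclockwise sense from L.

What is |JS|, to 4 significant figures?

40.35

A is at the origin; AJ is horizontal with |AJ| = 22.7 and J on the +x side, so J = (22.70, 0.000). Since A1 is tangent to AJ there, GJ ⟂ AJ, so G = J + (0, 13.5) = (22.70, 13.50). On A1, J sits at bearing -90° from G; a 102° counterclockwise sweep puts L at bearing 12°, so L = G + 13.5·(cos 12°, sin 12°) = (35.90, 16.31). The tangent condition forces GL to be normal to LS, so LS runs along (−sin 12°, cos 12°); with |LS| = 23.7, S = (30.98, 39.49). Then |JS| = |S − J| = 40.35.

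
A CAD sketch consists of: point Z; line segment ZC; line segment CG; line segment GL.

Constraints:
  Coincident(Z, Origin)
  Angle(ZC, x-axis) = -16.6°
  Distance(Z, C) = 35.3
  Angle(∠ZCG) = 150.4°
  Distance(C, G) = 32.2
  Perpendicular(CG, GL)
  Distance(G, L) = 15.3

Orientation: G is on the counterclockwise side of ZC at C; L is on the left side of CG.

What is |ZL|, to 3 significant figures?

62.9

Z is at the origin; ZC runs at -16.6° with length 35.3, so C = 35.3·(cos -16.6°, sin -16.6°) = (33.8, -10.1). ∠ZCG = 150.4°, so CG runs at -16.6° + (180° − 150.4°) = 13.0° from the x-axis; with |CG| = 32.2, G = C + 32.2·(cos 13.0°, sin 13.0°) = (65.2, -2.84). CG is perpendicular to GL; with |GL| = 15.3 on the left of CG, L = G + 15.3·(-0.225, 0.974) = (61.8, 12.1). Then |ZL| = |L − Z| = 62.9.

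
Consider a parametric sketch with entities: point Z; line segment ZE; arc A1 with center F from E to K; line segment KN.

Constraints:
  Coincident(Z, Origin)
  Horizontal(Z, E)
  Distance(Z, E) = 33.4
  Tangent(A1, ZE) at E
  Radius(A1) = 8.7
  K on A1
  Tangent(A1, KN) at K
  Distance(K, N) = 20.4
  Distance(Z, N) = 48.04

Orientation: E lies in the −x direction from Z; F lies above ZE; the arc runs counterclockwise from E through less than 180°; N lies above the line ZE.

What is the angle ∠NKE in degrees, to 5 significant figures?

118.71°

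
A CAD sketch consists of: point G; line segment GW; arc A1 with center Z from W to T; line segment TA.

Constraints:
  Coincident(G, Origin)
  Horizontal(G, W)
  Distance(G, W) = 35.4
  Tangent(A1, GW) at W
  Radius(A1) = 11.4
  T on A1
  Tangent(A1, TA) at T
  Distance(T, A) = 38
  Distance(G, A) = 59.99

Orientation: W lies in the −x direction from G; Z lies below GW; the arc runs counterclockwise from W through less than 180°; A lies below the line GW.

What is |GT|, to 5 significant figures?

48.568

G is at the origin; GW is horizontal with |GW| = 35.4 and W on the −x side, so W = (-35.400, 0.0000). Tangency of A1 to GW means the radius ZW is perpendicular to GW, so Z = W + (0, -11.4) = (-35.400, -11.400). Since ZT ⟂ TA (tangency), |ZA| = √(11.4² + 38.0²) = 39.673 regardless of where T sits on A1. So A lies on both circle(G, 59.99) and circle(Z, 39.673); the below-GW intersection is A = (-31.742, -50.904). T is the foot of the tangent from A: T = (-45.971, -15.669).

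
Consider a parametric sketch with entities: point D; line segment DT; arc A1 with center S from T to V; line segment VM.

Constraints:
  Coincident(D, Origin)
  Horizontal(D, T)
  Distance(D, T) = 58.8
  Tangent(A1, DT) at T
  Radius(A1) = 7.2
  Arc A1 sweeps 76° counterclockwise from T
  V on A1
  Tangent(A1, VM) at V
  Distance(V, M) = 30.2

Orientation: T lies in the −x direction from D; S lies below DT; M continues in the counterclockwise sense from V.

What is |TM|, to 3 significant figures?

37.6

D is at the origin; DT is horizontal with |DT| = 58.8 and T on the −x side, so T = (-58.8, 0.00). A1 meets DT tangentially, so ST is at right angles to DT, so S = T + (0, -7.2) = (-58.8, -7.20). On A1, T sits at bearing 90° from S; a 76° counterclockwise sweep puts V at bearing 166°, so V = S + 7.2·(cos 166°, sin 166°) = (-65.8, -5.46). Tangency of A1 to VM means the radius SV is perpendicular to VM, so VM runs along (−sin 166°, cos 166°); with |VM| = 30.2, M = (-73.1, -34.8). Then |TM| = |M − T| = 37.6.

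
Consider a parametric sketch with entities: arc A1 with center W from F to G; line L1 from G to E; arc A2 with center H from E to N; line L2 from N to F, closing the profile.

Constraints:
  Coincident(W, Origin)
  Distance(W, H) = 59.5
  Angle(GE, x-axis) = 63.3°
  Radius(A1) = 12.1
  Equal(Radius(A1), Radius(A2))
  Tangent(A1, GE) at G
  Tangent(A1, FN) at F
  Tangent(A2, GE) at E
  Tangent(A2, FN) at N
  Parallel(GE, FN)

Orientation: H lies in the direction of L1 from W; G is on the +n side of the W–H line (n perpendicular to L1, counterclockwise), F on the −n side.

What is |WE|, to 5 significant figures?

60.718

Tangency of A1 to both parallel lines with radius 12.1 puts G and F at W ± 12.1·n: G = (-10.810, 5.4368), F = (10.810, -5.4368). Equal radii place E and N the same way about H: E = H + 12.1·n = (15.925, 58.592), N = H − 12.1·n = (37.544, 47.719). Then |WE| = |E − W| = 60.718.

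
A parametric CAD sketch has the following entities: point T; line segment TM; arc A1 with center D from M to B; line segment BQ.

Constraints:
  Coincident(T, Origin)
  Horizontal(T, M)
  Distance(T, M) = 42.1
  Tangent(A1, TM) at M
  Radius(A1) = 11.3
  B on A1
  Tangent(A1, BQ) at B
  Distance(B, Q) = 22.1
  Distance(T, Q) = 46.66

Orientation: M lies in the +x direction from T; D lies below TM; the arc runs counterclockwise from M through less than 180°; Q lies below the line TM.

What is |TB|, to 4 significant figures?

33.03

Checks: |DB| = 11.30 ✓; ∠(DB, BQ) = 90.00° ✓; |BQ| = 22.10 ✓; |TQ| = 46.66 ✓.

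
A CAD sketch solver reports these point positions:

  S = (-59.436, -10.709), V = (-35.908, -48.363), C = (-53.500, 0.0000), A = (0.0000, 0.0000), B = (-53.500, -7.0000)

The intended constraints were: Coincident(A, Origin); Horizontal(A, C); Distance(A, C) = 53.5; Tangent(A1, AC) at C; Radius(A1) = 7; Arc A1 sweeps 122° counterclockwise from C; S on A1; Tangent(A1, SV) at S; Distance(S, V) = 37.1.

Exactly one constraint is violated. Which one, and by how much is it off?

Distance(S, V) = 37.1 — off by 7.30.

A = (0.00, 0.00) ✓; A.y = 0.00, C.y = 0.00 ✓; |AC| = 53.50 ✓; ∠(BC, CA) = 90.00° ✓; |BC| = 7.000 ✓; bearing(B→S) − bearing(B→C) = 122.0° ✓; |BS| = 6.999 ✓; ∠(BS, SV) = 90.00° ✓; |SV| = 44.40 ✗.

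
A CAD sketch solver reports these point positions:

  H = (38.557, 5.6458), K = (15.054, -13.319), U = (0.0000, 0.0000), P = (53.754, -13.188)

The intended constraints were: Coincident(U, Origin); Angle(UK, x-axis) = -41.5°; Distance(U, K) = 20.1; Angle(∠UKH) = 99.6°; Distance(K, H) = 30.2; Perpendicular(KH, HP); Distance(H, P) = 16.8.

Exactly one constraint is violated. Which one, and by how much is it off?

Distance(H, P) = 16.8 — off by 7.40.

U = (0.00, 0.00) ✓; UK at -41.50° ✓; |UK| = 20.10 ✓; ∠UKH = 99.60° ✓; |KH| = 30.20 ✓; ∠(KH, HP) = 90.00° ✓; |HP| = 24.20 ✗.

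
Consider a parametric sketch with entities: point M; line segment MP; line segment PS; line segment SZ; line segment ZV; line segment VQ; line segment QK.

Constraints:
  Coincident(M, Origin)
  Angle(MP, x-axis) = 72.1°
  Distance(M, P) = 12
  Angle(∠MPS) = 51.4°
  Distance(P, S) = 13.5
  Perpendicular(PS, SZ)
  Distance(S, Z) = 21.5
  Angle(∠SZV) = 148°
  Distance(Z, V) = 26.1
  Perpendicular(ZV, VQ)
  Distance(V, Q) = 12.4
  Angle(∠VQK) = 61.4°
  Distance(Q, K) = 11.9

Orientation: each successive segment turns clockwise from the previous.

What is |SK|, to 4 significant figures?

34.21

M is at the origin; MP runs at 72.1° with length 12.0, so P = (3.688, 11.42). ∠MPS = 51.4° gives PS at -56.50° from the x-axis; with |PS| = 13.5, S = (11.14, 0.1617). PS is perpendicular to SZ, so SZ runs at -146.5°; with |SZ| = 21.5, Z = (-6.789, -11.70). ∠SZV = 148.0° gives ZV at -178.5° from the x-axis; with |ZV| = 26.1, V = (-32.88, -12.39). The perpendicularity gives VQ at right angles to ZV, so VQ runs at 91.50°; with |VQ| = 12.4, Q = (-33.20, 0.007562). ∠VQK = 61.4° gives QK at -27.10° from the x-axis; with |QK| = 11.9, K = (-22.61, -5.413). Then |SK| = |K − S| = 34.21.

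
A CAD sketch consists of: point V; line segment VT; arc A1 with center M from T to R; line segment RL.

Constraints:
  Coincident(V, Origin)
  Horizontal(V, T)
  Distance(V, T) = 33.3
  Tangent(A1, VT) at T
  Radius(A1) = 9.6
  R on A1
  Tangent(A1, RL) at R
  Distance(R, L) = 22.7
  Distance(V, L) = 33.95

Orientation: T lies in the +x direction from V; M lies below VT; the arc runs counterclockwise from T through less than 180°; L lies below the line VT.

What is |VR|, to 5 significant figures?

25.056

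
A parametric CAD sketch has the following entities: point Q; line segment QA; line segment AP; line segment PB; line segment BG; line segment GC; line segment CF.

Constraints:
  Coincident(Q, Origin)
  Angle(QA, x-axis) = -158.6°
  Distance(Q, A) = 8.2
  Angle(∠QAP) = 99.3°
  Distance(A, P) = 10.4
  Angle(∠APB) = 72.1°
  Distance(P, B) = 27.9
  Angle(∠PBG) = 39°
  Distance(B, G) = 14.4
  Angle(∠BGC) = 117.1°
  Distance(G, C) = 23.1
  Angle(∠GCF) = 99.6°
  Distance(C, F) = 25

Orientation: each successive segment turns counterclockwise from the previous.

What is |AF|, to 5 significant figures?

34.448

∠BGC = 117.1° gives GC at -126.10° from the x-axis; with |GC| = 23.1, C = (-9.1257, -15.623). ∠GCF = 99.6° gives CF at -45.700° from the x-axis; with |CF| = 25.0, F = (8.3347, -33.515). Then |AF| = |F − A| = 34.448.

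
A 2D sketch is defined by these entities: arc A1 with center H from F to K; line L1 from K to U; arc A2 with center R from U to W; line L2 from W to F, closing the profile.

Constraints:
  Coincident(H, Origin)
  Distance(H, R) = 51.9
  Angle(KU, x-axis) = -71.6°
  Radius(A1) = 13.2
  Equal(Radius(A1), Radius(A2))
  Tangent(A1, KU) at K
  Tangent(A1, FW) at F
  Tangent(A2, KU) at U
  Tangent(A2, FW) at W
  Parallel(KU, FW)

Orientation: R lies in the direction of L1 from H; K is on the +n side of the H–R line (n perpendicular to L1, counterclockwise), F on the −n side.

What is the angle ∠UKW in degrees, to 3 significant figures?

27.0°

The slot axis is L1's direction at -71.6°, so u = (cos -71.6°, sin -71.6°) = (0.316, -0.949) and n = (−sin -71.6°, cos -71.6°) = (0.949, 0.316). H is at the origin and R lies 51.9 along u from H, so R = 51.9·u = (16.4, -49.2). Tangency of A1 to both parallel lines with radius 13.2 puts K and F at H ± 13.2·n: K = (12.5, 4.17), F = (-12.5, -4.17). Equal radii place U and W the same way about R: U = R + 13.2·n = (28.9, -45.1), W = R − 13.2·n = (3.86, -53.4). Then cos ∠UKW = KU·KW / (|KU||KW|), giving 27.0°.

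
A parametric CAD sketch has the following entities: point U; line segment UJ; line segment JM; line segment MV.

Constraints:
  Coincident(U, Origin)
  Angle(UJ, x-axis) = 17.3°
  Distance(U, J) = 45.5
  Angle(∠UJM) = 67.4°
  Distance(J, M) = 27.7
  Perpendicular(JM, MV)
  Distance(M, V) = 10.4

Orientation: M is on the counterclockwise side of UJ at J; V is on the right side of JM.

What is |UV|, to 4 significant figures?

53.39

U is at the origin; UJ runs at 17.3° with length 45.5, so J = 45.5·(cos 17.3°, sin 17.3°) = (43.44, 13.53). ∠UJM = 67.4°, so JM runs at 17.3° + (180° − 67.4°) = 129.9° from the x-axis; with |JM| = 27.7, M = J + 27.7·(cos 129.9°, sin 129.9°) = (25.67, 34.78). JM ⟂ MV; with |MV| = 10.4 on the right of JM, V = M + 10.4·(0.7672, 0.6414) = (33.65, 41.45). Then |UV| = |V − U| = 53.39.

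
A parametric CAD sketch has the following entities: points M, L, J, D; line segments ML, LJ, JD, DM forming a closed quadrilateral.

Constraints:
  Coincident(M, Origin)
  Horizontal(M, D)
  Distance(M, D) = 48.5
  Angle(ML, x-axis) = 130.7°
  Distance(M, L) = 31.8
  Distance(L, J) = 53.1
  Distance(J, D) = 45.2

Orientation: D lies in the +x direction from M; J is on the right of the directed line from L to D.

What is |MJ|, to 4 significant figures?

22.00

M is at the origin; MD is horizontal with |MD| = 48.5 and D in +x, so D = (48.5, 0). ML runs at 130.7° with |ML| = 31.8, so L = (-20.74, 24.11). J is determined by |LJ| = 53.1 and |JD| = 45.2 together: it lies at the intersection of circle(L, 53.1) and circle(D, 45.2). With |LD| = 73.31, the foot of the radical line on LD is 41.95 from L and the perpendicular offset is √(53.1² − 41.95²) = 32.55. Taking the right-of-LD solution: J = (8.179, -20.43).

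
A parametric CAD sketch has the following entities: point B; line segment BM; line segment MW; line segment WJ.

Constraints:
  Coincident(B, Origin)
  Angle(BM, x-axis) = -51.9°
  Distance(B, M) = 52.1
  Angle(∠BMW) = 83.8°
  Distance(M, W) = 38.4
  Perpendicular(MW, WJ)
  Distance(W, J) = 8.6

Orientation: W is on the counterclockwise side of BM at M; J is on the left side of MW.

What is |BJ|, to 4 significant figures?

54.22

B is at the origin; BM runs at -51.9° with length 52.1, so M = 52.1·(cos -51.9°, sin -51.9°) = (32.15, -41.00). ∠BMW = 83.8°, so MW runs at -51.9° + (180° − 83.8°) = 44.30° from the x-axis; with |MW| = 38.4, W = M + 38.4·(cos 44.30°, sin 44.30°) = (59.63, -14.18). MW is perpendicular to WJ; with |WJ| = 8.6 on the left of MW, J = W + 8.6·(-0.6984, 0.7157) = (53.62, -8.025). Then |BJ| = |J − B| = 54.22.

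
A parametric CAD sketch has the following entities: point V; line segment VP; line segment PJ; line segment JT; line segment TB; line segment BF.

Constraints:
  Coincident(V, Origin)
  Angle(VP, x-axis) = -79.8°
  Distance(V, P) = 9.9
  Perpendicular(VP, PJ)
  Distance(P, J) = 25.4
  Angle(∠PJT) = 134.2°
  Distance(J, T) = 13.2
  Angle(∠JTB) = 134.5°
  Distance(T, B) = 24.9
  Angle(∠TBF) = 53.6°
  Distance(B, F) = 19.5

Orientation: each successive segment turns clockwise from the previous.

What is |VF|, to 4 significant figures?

22.44

V is at the origin; VP runs at -79.8° with length 9.9, so P = (1.753, -9.744). The perpendicularity gives PJ at right angles to VP, so PJ runs at -169.8°; with |PJ| = 25.4, J = (-23.25, -14.24). ∠PJT = 134.2° gives JT at 144.4° from the x-axis; with |JT| = 13.2, T = (-33.98, -6.557). ∠JTB = 134.5° gives TB at 98.90° from the x-axis; with |TB| = 24.9, B = (-37.83, 18.04). ∠TBF = 53.6° gives BF at -27.50° from the x-axis; with |BF| = 19.5, F = (-20.53, 9.039). Then |VF| = |F − V| = 22.44.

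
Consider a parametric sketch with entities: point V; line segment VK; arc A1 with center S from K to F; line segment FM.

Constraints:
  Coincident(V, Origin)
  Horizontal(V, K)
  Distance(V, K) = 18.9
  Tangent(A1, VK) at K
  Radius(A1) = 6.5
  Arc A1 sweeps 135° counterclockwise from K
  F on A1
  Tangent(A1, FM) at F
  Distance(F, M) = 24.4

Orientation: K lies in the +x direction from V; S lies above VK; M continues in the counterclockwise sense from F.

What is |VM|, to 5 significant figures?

29.029

V is at the origin; VK is horizontal with |VK| = 18.9 and K on the +x side, so K = (18.900, 0.0000). Tangency of A1 to VK means the radius SK is perpendicular to VK, so S = K + (0, 6.5) = (18.900, 6.5000). On A1, K sits at bearing -90° from S; a 135° counterclockwise sweep puts F at bearing 45°, so F = S + 6.5·(cos 45°, sin 45°) = (23.496, 11.096). Tangency of A1 to FM means the radius SF is perpendicular to FM, so FM runs along (−sin 45°, cos 45°); with |FM| = 24.4, M = (6.2428, 28.350). Then |VM| = |M − V| = 29.029.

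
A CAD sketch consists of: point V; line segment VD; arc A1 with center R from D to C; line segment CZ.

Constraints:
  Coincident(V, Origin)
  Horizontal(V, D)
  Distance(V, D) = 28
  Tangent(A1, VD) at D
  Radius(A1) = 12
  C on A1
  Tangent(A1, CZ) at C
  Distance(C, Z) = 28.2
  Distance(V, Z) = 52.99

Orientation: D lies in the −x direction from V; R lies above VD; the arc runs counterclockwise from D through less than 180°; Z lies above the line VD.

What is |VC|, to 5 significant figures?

25.201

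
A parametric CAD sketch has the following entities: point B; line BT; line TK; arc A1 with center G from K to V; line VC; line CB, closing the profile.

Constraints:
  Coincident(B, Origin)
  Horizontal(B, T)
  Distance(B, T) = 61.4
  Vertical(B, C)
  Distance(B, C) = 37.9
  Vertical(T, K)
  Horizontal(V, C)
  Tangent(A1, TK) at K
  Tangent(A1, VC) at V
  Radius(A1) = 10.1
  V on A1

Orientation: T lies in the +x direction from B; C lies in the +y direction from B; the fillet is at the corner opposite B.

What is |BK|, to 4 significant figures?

67.40

B is at the origin; BT is horizontal with |BT| = 61.4 and T on the +x side, so T = (61.40, 0.000). B and C share the same x with |BC| = 37.9 and C on the +y side, so C = (0.000, 37.90). The virtual corner opposite B is at (61.40, 37.90). The tangent condition forces GK to be normal to TK and tangency of A1 to VC means the radius GV is perpendicular to VC, with radius 10.1, so the center G sits 10.1 in from both sides at G = (51.30, 27.80). That places the tangent points at K = (61.40, 27.80) on TK and V = (51.30, 37.90) on VC. Then |BK| = |K − B| = 67.40.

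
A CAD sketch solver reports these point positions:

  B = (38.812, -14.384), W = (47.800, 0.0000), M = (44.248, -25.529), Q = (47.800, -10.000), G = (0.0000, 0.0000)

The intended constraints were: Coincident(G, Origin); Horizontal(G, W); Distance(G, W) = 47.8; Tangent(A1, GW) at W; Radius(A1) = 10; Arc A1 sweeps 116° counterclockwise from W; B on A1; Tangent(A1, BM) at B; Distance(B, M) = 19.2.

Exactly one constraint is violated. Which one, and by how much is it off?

Distance(B, M) = 19.2 — off by 6.80.

G = (0.00, 0.00) ✓; G.y = 0.00, W.y = 0.00 ✓; |GW| = 47.80 ✓; ∠(QW, WG) = 90.00° ✓; |QW| = 10.00 ✓; bearing(Q→B) − bearing(Q→W) = 116.0° ✓; |QB| = 10.00 ✓; ∠(QB, BM) = 90.00° ✓; |BM| = 12.40 ✗.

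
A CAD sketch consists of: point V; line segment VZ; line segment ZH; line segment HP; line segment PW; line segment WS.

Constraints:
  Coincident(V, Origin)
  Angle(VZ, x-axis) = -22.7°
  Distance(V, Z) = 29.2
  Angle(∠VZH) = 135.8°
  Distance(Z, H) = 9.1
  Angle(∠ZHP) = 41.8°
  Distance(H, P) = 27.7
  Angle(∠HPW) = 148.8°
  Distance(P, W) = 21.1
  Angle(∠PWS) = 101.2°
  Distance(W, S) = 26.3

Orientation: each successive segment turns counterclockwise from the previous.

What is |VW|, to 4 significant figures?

11.53

V is at the origin; VZ runs at -22.7° with length 29.2, so Z = (26.94, -11.27). ∠VZH = 135.8° gives ZH at 21.50° from the x-axis; with |ZH| = 9.1, H = (35.40, -7.933). ∠ZHP = 41.8° gives HP at 159.7° from the x-axis; with |HP| = 27.7, P = (9.425, 1.677). ∠HPW = 148.8° gives PW at -169.1° from the x-axis; with |PW| = 21.1, W = (-11.29, -2.313). Then |VW| = |W − V| = 11.53.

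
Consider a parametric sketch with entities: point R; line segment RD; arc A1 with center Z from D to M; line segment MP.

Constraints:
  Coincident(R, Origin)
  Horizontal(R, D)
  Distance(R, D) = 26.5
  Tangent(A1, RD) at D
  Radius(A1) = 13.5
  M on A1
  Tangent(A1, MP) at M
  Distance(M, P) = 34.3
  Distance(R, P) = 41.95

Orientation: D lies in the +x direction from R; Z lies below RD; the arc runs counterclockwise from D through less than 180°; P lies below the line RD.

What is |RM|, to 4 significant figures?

16.53

R is at the origin; RD is horizontal with |RD| = 26.5 and D on the +x side, so D = (26.50, 0.000). A1 meets RD tangentially, so ZD is at right angles to RD, so Z = D + (0, -13.5) = (26.50, -13.50). Since ZM ⟂ MP (tangency), |ZP| = √(13.5² + 34.3²) = 36.86 regardless of where M sits on A1. So P lies on both circle(R, 41.95) and circle(Z, 36.86); the below-RD intersection is P = (2.938, -41.85). M is the foot of the tangent from P: M = (13.68, -9.272).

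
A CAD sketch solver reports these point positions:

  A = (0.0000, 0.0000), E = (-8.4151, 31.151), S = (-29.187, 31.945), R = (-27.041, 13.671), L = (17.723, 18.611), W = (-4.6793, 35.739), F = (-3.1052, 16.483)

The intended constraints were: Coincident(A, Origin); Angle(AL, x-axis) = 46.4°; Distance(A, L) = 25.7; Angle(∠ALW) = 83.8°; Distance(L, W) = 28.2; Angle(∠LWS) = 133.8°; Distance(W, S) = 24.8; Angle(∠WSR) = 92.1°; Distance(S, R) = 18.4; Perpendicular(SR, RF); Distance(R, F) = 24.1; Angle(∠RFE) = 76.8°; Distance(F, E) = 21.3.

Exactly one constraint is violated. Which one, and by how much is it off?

Distance(F, E) = 21.3 — off by 5.70.

A = (0.00, 0.00) ✓; AL at 46.40° ✓; |AL| = 25.70 ✓; ∠ALW = 83.80° ✓; |LW| = 28.20 ✓; ∠LWS = 133.8° ✓; |WS| = 24.80 ✓; ∠WSR = 92.10° ✓; |SR| = 18.40 ✓; ∠(SR, RF) = 90.00° ✓; |RF| = 24.10 ✓; ∠RFE = 76.80° ✓; |FE| = 15.60 ✗.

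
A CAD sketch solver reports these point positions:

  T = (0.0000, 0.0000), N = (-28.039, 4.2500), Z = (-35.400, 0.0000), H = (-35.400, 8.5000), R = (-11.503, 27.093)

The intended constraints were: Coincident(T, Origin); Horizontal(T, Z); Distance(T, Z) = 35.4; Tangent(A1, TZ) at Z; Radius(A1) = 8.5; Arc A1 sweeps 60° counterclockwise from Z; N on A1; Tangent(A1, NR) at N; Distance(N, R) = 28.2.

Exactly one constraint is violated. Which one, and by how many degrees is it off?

Tangent(A1, NR) at N — off by 5.90°.

T = (0.00, 0.00) ✓; T.y = 0.00, Z.y = 0.00 ✓; |TZ| = 35.40 ✓; ∠(HZ, ZT) = 90.00° ✓; |HZ| = 8.500 ✓; bearing(H→N) − bearing(H→Z) = 60.00° ✓; |HN| = 8.500 ✓; ∠(HN, NR) = 95.90° ✗; |NR| = 28.20 ✓.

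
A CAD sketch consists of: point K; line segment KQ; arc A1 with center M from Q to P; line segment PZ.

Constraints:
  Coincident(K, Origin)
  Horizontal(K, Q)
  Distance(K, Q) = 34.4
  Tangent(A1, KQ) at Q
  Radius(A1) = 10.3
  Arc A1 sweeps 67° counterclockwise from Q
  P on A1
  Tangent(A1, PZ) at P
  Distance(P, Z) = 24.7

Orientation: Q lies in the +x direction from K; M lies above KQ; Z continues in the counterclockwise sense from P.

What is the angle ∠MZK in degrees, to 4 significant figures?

15.91°

K is at the origin; K and Q share the same y with |KQ| = 34.4 and Q on the +x side, so Q = (34.40, 0.000). A1 meets KQ tangentially, so MQ is at right angles to KQ, so M = Q + (0, 10.3) = (34.40, 10.30). On A1, Q sits at bearing -90° from M; a 67° counterclockwise sweep puts P at bearing -23°, so P = M + 10.3·(cos -23°, sin -23°) = (43.88, 6.275). Since A1 is tangent to PZ there, MP ⟂ PZ, so PZ runs along (−sin -23°, cos -23°); with |PZ| = 24.7, Z = (53.53, 29.01). Then cos ∠MZK = ZM·ZK / (|ZM||ZK|), giving 15.91°.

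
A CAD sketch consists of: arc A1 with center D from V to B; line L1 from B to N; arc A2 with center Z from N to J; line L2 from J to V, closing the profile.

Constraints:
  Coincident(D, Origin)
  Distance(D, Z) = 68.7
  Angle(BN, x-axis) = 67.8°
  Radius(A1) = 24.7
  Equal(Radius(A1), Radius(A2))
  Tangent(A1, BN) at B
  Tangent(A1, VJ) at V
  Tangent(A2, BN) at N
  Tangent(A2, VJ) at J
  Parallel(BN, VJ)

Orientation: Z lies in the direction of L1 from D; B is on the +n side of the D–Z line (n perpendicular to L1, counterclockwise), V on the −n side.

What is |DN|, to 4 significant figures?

73.01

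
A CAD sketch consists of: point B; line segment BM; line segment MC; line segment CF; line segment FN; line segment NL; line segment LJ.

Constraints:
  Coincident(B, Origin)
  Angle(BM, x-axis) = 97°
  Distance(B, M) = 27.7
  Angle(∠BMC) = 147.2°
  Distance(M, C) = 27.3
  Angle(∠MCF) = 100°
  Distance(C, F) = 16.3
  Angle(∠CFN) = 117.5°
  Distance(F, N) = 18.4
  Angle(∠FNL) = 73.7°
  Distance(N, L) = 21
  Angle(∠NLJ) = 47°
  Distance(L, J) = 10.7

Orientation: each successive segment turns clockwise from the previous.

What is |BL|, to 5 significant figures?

32.071

B is at the origin; BM runs at 97.0° with length 27.7, so M = (-3.3758, 27.494). ∠BMC = 147.2° gives MC at 64.200° from the x-axis; with |MC| = 27.3, C = (8.5060, 52.072). ∠MCF = 100.0° gives CF at -15.800° from the x-axis; with |CF| = 16.3, F = (24.190, 47.634). ∠CFN = 117.5° gives FN at -78.300° from the x-axis; with |FN| = 18.4, N = (27.921, 29.616). ∠FNL = 73.7° gives NL at 175.40° from the x-axis; with |NL| = 21.0, L = (6.9891, 31.301). Then |BL| = |L − B| = 32.071.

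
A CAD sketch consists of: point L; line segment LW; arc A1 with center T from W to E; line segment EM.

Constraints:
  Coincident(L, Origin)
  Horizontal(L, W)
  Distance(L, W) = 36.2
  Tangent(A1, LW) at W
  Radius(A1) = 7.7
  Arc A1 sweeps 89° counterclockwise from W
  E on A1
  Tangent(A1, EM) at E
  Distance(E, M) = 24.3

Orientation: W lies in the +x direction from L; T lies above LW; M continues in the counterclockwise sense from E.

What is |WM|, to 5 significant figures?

32.881

L is at the origin; LW is horizontal with |LW| = 36.2 and W on the +x side, so W = (36.200, 0.0000). A1 meets LW tangentially, so TW is at right angles to LW, so T = W + (0, 7.7) = (36.200, 7.7000). On A1, W sits at bearing -90° from T; an 89° counterclockwise sweep puts E at bearing -1°, so E = T + 7.7·(cos -1°, sin -1°) = (43.899, 7.5656). Since A1 is tangent to EM there, TE ⟂ EM, so EM runs along (−sin -1°, cos -1°); with |EM| = 24.3, M = (44.323, 31.862). Then |WM| = |M − W| = 32.881.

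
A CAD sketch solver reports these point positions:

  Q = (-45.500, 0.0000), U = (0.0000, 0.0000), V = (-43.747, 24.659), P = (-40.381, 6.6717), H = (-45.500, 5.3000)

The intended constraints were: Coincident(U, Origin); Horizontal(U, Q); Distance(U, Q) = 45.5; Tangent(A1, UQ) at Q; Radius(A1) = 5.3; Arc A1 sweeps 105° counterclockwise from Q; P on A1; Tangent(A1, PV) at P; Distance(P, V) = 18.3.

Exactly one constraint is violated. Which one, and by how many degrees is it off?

Tangent(A1, PV) at P — off by 4.40°.

U = (0.00, 0.00) ✓; U.y = 0.00, Q.y = 0.00 ✓; |UQ| = 45.50 ✓; ∠(HQ, QU) = 90.00° ✓; |HQ| = 5.300 ✓; bearing(H→P) − bearing(H→Q) = 105.0° ✓; |HP| = 5.300 ✓; ∠(HP, PV) = 94.40° ✗; |PV| = 18.30 ✓.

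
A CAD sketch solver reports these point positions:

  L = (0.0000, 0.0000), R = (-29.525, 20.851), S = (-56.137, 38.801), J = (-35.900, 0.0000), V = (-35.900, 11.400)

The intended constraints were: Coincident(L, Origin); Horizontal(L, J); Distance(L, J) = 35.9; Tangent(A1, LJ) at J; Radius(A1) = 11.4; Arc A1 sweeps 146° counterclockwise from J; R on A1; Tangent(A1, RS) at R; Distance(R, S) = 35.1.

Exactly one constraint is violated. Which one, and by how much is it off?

Distance(R, S) = 35.1 — off by 3.00.

L = (0.00, 0.00) ✓; L.y = 0.00, J.y = 0.00 ✓; |LJ| = 35.90 ✓; ∠(VJ, JL) = 90.00° ✓; |VJ| = 11.40 ✓; bearing(V→R) − bearing(V→J) = 146.0° ✓; |VR| = 11.40 ✓; ∠(VR, RS) = 90.00° ✓; |RS| = 32.10 ✗.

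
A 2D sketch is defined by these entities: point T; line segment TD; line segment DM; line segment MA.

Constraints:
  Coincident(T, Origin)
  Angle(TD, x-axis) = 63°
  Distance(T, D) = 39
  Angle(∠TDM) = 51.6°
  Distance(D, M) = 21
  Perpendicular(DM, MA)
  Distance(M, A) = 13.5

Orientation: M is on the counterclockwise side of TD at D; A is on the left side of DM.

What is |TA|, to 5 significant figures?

17.366

T is at the origin; TD runs at 63.0° with length 39.0, so D = 39.0·(cos 63.0°, sin 63.0°) = (17.706, 34.749). ∠TDM = 51.6°, so DM runs at 63.0° + (180° − 51.6°) = 191.40° from the x-axis; with |DM| = 21.0, M = D + 21.0·(cos 191.40°, sin 191.40°) = (-2.8801, 30.598). DM ⟂ MA; with |MA| = 13.5 on the left of DM, A = M + 13.5·(0.19766, -0.98027) = (-0.21169, 17.365). Then |TA| = |A − T| = 17.366.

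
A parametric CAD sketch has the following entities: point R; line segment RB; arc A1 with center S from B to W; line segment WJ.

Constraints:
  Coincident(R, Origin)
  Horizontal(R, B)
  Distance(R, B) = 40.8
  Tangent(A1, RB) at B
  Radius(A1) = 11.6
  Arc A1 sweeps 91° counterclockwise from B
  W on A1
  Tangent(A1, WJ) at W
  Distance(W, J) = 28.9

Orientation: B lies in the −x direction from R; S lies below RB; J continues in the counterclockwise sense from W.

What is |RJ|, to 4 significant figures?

65.95

R is at the origin; RB is horizontal with |RB| = 40.8 and B on the −x side, so B = (-40.80, 0.000). The tangent condition forces SB to be normal to RB, so S = B + (0, -11.6) = (-40.80, -11.60). On A1, B sits at bearing 90° from S; a 91° counterclockwise sweep puts W at bearing 181°, so W = S + 11.6·(cos 181°, sin 181°) = (-52.40, -11.80). Tangency of A1 to WJ means the radius SW is perpendicular to WJ, so WJ runs along (−sin 181°, cos 181°); with |WJ| = 28.9, J = (-51.89, -40.70). Then |RJ| = |J − R| = 65.95.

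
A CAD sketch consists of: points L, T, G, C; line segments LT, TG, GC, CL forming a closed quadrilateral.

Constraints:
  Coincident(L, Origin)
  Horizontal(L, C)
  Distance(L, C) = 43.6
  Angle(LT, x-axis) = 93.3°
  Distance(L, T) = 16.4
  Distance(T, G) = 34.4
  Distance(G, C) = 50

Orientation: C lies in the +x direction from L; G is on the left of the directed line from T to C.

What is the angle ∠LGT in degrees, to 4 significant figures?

12.69°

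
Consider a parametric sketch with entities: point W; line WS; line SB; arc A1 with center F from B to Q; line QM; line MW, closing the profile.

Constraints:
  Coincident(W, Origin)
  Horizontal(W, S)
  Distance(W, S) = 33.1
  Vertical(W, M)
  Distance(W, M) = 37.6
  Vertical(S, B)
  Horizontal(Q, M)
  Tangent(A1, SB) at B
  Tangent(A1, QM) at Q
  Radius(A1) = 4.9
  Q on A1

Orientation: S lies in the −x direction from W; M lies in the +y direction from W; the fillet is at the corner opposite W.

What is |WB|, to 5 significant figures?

46.528

W is at the origin; WS is horizontal with |WS| = 33.1 and S on the −x side, so S = (-33.100, 0.0000). W and M share the same x with |WM| = 37.6 and M on the +y side, so M = (0.0000, 37.600). The virtual corner opposite W is at (-33.100, 37.600). Tangency of A1 to SB means the radius FB is perpendicular to SB and since A1 is tangent to QM there, FQ ⟂ QM, with radius 4.9, so the center F sits 4.9 in from both sides at F = (-28.200, 32.700). That places the tangent points at B = (-33.100, 32.700) on SB and Q = (-28.200, 37.600) on QM. Then |WB| = |B − W| = 46.528.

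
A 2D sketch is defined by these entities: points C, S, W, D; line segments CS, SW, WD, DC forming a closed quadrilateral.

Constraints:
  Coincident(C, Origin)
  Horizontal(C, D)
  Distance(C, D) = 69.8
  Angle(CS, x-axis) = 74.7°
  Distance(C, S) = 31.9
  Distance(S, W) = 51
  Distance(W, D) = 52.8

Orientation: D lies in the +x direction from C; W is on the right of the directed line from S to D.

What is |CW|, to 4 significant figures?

27.78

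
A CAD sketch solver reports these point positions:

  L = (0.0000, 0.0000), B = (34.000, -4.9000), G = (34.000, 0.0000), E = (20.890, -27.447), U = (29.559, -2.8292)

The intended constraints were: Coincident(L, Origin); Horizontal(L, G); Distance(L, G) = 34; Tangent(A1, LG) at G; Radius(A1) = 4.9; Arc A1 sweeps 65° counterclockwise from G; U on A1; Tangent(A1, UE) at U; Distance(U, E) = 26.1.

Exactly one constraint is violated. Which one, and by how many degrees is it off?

Tangent(A1, UE) at U — off by 5.60°.

L = (0.00, 0.00) ✓; L.y = 0.00, G.y = 0.00 ✓; |LG| = 34.00 ✓; ∠(BG, GL) = 90.00° ✓; |BG| = 4.900 ✓; bearing(B→U) − bearing(B→G) = 65.00° ✓; |BU| = 4.900 ✓; ∠(BU, UE) = 84.40° ✗; |UE| = 26.10 ✓.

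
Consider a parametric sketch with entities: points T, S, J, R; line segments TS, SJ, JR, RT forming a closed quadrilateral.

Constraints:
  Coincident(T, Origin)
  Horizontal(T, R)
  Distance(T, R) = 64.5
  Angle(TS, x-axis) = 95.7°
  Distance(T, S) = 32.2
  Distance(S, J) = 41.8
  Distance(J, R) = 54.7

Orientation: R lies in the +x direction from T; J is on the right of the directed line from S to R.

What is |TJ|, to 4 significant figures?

12.76

T is at the origin; T and R share the same y with |TR| = 64.5 and R in +x, so R = (64.5, 0). TS runs at 95.7° with |TS| = 32.2, so S = (-3.198, 32.04). J is determined by |SJ| = 41.8 and |JR| = 54.7 together: it lies at the intersection of circle(S, 41.8) and circle(R, 54.7). With |SR| = 74.90, the foot of the radical line on SR is 29.14 from S and the perpendicular offset is √(41.8² − 29.14²) = 29.97. Taking the right-of-SR solution: J = (10.32, -7.514).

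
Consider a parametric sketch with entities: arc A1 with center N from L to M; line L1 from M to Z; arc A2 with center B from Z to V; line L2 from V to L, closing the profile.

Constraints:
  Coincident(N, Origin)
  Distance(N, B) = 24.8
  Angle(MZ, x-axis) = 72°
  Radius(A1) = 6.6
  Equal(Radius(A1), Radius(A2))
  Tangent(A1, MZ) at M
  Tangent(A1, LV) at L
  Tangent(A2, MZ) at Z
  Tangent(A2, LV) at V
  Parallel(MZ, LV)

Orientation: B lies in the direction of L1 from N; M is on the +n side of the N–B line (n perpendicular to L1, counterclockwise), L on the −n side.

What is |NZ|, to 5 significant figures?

25.663

The slot axis is L1's direction at 72.0°, so u = (cos 72.0°, sin 72.0°) = (0.30902, 0.95106) and n = (−sin 72.0°, cos 72.0°) = (-0.95106, 0.30902). N is at the origin and B lies 24.8 along u from N, so B = 24.8·u = (7.6636, 23.586). Tangency of A1 to both parallel lines with radius 6.6 puts M and L at N ± 6.6·n: M = (-6.2770, 2.0395), L = (6.2770, -2.0395). Equal radii place Z and V the same way about B: Z = B + 6.6·n = (1.3866, 25.626), V = B − 6.6·n = (13.941, 21.547). Then |NZ| = |Z − N| = 25.663.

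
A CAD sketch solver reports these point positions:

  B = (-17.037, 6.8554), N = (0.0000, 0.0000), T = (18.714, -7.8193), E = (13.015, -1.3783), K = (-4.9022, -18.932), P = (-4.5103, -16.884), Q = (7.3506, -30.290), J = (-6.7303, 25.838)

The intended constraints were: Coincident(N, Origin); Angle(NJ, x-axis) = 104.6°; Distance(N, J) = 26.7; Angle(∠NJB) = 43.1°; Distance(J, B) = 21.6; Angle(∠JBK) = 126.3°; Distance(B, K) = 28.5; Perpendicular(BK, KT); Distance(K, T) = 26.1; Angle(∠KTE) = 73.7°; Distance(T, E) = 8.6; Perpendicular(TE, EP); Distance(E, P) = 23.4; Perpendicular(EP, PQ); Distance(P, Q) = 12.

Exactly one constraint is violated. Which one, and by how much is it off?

Distance(P, Q) = 12 — off by 5.90.

N = (0.00, 0.00) ✓; NJ at 104.6° ✓; |NJ| = 26.70 ✓; ∠NJB = 43.10° ✓; |JB| = 21.60 ✓; ∠JBK = 126.3° ✓; |BK| = 28.50 ✓; ∠(BK, KT) = 90.00° ✓; |KT| = 26.10 ✓; ∠KTE = 73.70° ✓; |TE| = 8.600 ✓; ∠(TE, EP) = 90.00° ✓; |EP| = 23.40 ✓; ∠(EP, PQ) = 90.00° ✓; |PQ| = 17.90 ✗.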